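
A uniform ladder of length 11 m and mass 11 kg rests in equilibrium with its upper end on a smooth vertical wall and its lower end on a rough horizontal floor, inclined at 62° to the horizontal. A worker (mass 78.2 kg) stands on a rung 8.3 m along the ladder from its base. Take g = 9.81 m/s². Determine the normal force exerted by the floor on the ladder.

ΣF_y = 0: N_floor = 11×9.81 + 78.2×9.81 = 875.05 N.

N_floor ≈ 875 N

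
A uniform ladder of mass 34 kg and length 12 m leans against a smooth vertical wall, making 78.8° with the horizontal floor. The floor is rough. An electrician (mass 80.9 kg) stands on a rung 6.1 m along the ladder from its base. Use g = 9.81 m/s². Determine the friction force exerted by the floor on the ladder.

Torques about the foot: N_wall · 12 sin 78.8° = 34×9.81×6 cos 78.8° + 80.9×9.81×6.1 cos 78.8° → N_wall = 112.9 N.
ΣF_x = 0: f_floor = N_wall = 112.9 N.

f ≈ 113 N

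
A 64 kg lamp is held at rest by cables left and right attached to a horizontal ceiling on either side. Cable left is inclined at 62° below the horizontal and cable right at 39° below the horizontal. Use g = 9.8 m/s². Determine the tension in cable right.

T_right ≈ 300 N

Weight W = 64 × 9.8 = 627.2 N acts straight down.
Horizontal: T_left cos 62° = T_right cos 39°  →  T_left = 1.655 T_right.
Vertical: T_left sin 62° + T_right sin 39° = 627.2.
Substituting the horizontal relation into the vertical equation gives 2.091 T_right = 627.2, so T_right = 300 N.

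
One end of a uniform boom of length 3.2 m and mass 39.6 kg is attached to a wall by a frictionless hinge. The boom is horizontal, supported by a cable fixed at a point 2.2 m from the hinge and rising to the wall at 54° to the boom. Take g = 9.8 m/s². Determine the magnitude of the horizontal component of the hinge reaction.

H_x ≈ 205 N

Take torques about the hinge: T sin 54° · 2.2 = 39.6×9.8×1.6 = 620.93 N·m.
So T = 620.93 / (0.8090 × 2.2) = 348.87 N.
ΣF_x = 0: H_x = T cos 54° = 205.06 N.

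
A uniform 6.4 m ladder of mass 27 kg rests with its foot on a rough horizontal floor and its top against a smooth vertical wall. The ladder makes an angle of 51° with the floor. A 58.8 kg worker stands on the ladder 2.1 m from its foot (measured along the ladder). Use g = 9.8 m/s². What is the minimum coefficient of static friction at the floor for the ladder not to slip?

ΣF_y = 0: N_floor = 27×9.8 + 58.8×9.8 = 840.84 N.
Torques about the foot: N_wall · 6.4 sin 51° = 27×9.8×3.2 cos 51° + 58.8×9.8×2.1 cos 51° → N_wall = 260.25 N.
ΣF_x = 0: f_floor = N_wall = 260.25 N.
μ_min = f_floor / N_floor = 260.25 / 840.84 = 0.3095.

μ_min ≈ 0.310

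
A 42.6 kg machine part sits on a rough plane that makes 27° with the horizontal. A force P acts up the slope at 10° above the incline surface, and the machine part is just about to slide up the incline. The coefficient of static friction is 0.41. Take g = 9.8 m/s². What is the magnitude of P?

On the verge of sliding up the incline, friction equals μN and acts down the slope.
Perpendicular: N + P sin 10° = W cos 27° = 372 N.
Along incline: P cos 10° = W sin 27° + μN  with W sin 27° = 189.5 N.
Solving the pair for P and N: P = 323.9 N, N = 315.7 N (and f = μN = 129.5 N).

P ≈ 324 N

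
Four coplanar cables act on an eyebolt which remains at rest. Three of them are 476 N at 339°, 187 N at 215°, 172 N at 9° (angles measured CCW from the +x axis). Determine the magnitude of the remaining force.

Sum the known components: ΣF_x = 461.1 N, ΣF_y = -250.9 N.
For equilibrium the remaining force must supply (−ΣF_x, −ΣF_y) = (-461.1, 250.9) N.
Magnitude = √((-461.1)² + (250.9)²) = 524.9 N; direction = atan2(250.9, -461.1) = 151.4°.

F ≈ 525 N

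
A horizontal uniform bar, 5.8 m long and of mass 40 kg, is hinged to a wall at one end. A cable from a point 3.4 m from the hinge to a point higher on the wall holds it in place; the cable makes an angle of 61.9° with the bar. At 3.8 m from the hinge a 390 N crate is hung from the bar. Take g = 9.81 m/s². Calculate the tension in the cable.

Take torques about the hinge: T sin 61.9° · 3.4 = 40×9.81×2.9 + 390×3.8 = 2620 N·m.
So T = 2620 / (0.8821 × 3.4) = 873.54 N.

T ≈ 874 N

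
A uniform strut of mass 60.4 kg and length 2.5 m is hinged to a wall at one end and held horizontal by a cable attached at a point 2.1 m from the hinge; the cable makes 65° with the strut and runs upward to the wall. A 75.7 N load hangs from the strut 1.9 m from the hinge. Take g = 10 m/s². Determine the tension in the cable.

T ≈ 472 N

Take torques about the hinge: T sin 65° · 2.1 = 60.4×10×1.25 + 75.7×1.9 = 898.83 N·m.
So T = 898.83 / (0.9063 × 2.1) = 472.26 N.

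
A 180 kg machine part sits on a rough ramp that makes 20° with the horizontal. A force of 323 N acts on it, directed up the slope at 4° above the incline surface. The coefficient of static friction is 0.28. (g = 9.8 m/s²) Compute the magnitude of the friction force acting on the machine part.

f ≈ 281 N

Axes along / perpendicular to the incline. W sin 20° = 603.3 N down-slope; W cos 20° = 1658 N into the surface.
Perpendicular: N = W cos 20° − P sin 4° = 1658 − 22.53 = 1635 N.
Along incline: P cos 4° + f = W sin 20° (friction acts up-slope) → f = 603.3 − 322.2 = 281.1 N.
|f| = 281.1 N ≤ μN = 457.8 N, so the machine part is indeed static.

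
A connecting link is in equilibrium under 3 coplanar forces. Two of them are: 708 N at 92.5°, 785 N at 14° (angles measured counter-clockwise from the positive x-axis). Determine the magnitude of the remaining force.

F ≈ 1160 N

Sum the known components: ΣF_x = 730.8 N, ΣF_y = 897.2 N.
For equilibrium the remaining force must supply (−ΣF_x, −ΣF_y) = (-730.8, -897.2) N.
Magnitude = √((-730.8)² + (-897.2)²) = 1157 N; direction = atan2(-897.2, -730.8) = 230.8°.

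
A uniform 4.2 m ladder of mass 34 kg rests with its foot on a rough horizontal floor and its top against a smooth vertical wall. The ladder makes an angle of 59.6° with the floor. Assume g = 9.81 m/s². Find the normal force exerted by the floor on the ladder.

ΣF_y = 0: N_floor = 34×9.81 = 333.54 N.

N_floor ≈ 334 N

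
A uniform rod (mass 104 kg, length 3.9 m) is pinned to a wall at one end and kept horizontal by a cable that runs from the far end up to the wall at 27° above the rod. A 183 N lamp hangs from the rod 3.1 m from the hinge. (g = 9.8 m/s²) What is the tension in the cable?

T ≈ 1440 N

Take torques about the hinge: T sin 27° · 3.9 = 104×9.8×1.95 + 183×3.1 = 2554.7 N·m.
So T = 2554.7 / (0.4540 × 3.9) = 1442.9 N.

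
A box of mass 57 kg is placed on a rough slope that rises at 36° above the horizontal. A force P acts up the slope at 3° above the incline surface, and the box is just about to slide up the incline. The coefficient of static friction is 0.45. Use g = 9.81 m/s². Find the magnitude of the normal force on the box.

N ≈ 425 N

On the verge of sliding up the incline, friction equals μN and acts down the slope.
Perpendicular: N + P sin 3° = W cos 36° = 452.4 N.
Along incline: P cos 3° = W sin 36° + μN  with W sin 36° = 328.7 N.
Solving the pair for P and N: P = 520.7 N, N = 425.1 N (and f = μN = 191.3 N).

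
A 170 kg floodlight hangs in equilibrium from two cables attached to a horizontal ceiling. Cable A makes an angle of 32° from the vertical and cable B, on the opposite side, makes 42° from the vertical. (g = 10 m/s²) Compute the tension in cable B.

T_B ≈ 937 N

Angles from the horizontal: cable A is 90° − 32° = 58°, cable B is 90° − 42° = 48°.
Weight W = 170 × 10 = 1700 N acts straight down.
Horizontal: T_A cos 58° = T_B cos 48°  →  T_A = 1.263 T_B.
Vertical: T_A sin 58° + T_B sin 48° = 1700.
Substituting the horizontal relation into the vertical equation gives 1.814 T_B = 1700, so T_B = 937.2 N.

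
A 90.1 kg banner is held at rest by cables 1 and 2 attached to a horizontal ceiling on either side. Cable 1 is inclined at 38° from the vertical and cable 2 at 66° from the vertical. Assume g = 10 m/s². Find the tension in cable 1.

Angles from the horizontal: cable 1 is 90° − 38° = 52°, cable 2 is 90° − 66° = 24°.
Weight W = 90.1 × 10 = 901 N acts straight down.
Horizontal: T_1 cos 52° = T_2 cos 24°  →  T_2 = 0.6739 T_1.
Vertical: T_1 sin 52° + T_2 sin 24° = 901.
Substituting the horizontal relation into the vertical equation gives 1.062 T_1 = 901, so T_1 = 848.3 N.

T_1 ≈ 848 N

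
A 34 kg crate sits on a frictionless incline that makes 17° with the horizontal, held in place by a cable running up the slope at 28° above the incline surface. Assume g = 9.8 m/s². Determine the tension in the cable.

T ≈ 110 N

Take axes along and perpendicular to the incline. Weight components: W sin 17° = 97.42 N down-slope, W cos 17° = 318.6 N into the surface.
Along incline: T cos 28° = W sin 17° → T = 110.3 N.
Perpendicular: N = W cos 17° − T sin 28° = 266.8 N.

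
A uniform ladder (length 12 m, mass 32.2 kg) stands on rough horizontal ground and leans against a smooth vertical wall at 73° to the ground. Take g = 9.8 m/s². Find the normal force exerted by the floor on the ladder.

N_floor ≈ 316 N

ΣF_y = 0: N_floor = 32.2×9.8 = 315.56 N.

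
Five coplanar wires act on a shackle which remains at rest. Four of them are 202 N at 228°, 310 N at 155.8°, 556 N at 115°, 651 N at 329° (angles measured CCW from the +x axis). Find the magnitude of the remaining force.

Sum the known components: ΣF_x = -94.88 N, ΣF_y = 145.6 N.
For equilibrium the remaining force must supply (−ΣF_x, −ΣF_y) = (94.88, -145.6) N.
Magnitude = √((94.88)² + (-145.6)²) = 173.8 N; direction = atan2(-145.6, 94.88) = 303.1°.

F ≈ 174 N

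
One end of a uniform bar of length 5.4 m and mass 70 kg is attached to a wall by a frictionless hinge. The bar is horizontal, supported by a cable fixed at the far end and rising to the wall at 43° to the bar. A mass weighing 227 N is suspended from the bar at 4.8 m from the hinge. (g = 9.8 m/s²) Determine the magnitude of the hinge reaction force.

|H| ≈ 691 N

Take torques about the hinge: T sin 43° · 5.4 = 70×9.8×2.7 + 227×4.8 = 2941.8 N·m.
So T = 2941.8 / (0.6820 × 5.4) = 798.8 N.
ΣF_x = 0: H_x = T cos 43° = 584.2 N.
ΣF_y = 0: H_y = (70×9.8 + 227) − T sin 43° = 913 − 544.78 = 368.22 N.
|H| = √(H_x² + H_y²) = √((584.2)² + (368.22)²) = 690.57 N.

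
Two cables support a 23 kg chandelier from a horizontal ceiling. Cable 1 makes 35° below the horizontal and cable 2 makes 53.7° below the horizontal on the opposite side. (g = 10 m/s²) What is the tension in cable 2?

T_2 ≈ 188 N

Weight W = 23 × 10 = 230 N acts straight down.
Horizontal: T_1 cos 35° = T_2 cos 53.7°  →  T_1 = 0.7227 T_2.
Vertical: T_1 sin 35° + T_2 sin 53.7° = 230.
Substituting the horizontal relation into the vertical equation gives 1.22 T_2 = 230, so T_2 = 188.5 N.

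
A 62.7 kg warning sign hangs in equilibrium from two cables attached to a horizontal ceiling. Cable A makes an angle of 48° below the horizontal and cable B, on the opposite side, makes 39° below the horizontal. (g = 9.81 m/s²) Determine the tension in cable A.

T_A ≈ 479 N

Weight W = 62.7 × 9.81 = 615.1 N acts straight down.
Horizontal: T_A cos 48° = T_B cos 39°  →  T_B = 0.861 T_A.
Vertical: T_A sin 48° + T_B sin 39° = 615.1.
Substituting the horizontal relation into the vertical equation gives 1.285 T_A = 615.1, so T_A = 478.7 N.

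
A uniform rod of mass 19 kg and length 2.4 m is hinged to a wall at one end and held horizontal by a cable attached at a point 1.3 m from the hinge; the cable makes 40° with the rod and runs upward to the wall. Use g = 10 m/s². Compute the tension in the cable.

Take torques about the hinge: T sin 40° · 1.3 = 19×10×1.2 = 228 N·m.
So T = 228 / (0.6428 × 1.3) = 272.85 N.

T ≈ 273 N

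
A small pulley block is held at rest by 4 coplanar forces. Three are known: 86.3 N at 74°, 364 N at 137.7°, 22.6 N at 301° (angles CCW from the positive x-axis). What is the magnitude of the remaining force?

F ≈ 387 N

Sum the known components: ΣF_x = -233.8 N, ΣF_y = 308.6 N.
For equilibrium the remaining force must supply (−ΣF_x, −ΣF_y) = (233.8, -308.6) N.
Magnitude = √((233.8)² + (-308.6)²) = 387.1 N; direction = atan2(-308.6, 233.8) = 307.2°.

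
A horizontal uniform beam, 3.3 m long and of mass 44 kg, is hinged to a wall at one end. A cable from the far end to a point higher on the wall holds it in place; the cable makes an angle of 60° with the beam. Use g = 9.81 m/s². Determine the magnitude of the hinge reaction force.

|H| ≈ 249 N

Take torques about the hinge: T sin 60° · 3.3 = 44×9.81×1.65 = 712.21 N·m.
So T = 712.21 / (0.8660 × 3.3) = 249.21 N.
ΣF_x = 0: H_x = T cos 60° = 124.6 N.
ΣF_y = 0: H_y = (44×9.81) − T sin 60° = 431.64 − 215.82 = 215.82 N.
|H| = √(H_x² + H_y²) = √((124.6)² + (215.82)²) = 249.21 N.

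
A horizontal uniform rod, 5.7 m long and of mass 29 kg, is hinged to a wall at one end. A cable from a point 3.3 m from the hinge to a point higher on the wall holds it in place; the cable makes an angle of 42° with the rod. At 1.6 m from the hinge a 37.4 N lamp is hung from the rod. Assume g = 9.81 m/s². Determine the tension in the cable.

T ≈ 394 N

Take torques about the hinge: T sin 42° · 3.3 = 29×9.81×2.85 + 37.4×1.6 = 870.64 N·m.
So T = 870.64 / (0.6691 × 3.3) = 394.29 N.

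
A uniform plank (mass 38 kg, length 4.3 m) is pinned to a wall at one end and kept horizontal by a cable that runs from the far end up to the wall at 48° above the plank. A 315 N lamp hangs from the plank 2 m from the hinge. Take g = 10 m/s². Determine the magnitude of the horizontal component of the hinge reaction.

H_x ≈ 303 N

Take torques about the hinge: T sin 48° · 4.3 = 38×10×2.15 + 315×2 = 1447 N·m.
So T = 1447 / (0.7431 × 4.3) = 452.82 N.
ΣF_x = 0: H_x = T cos 48° = 303 N.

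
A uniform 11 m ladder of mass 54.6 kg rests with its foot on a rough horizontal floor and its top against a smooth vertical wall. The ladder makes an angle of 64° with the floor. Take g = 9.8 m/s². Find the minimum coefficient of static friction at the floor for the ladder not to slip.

ΣF_y = 0: N_floor = 54.6×9.8 = 535.08 N.
Torques about the foot: N_wall · 11 sin 64° = 54.6×9.8×5.5 cos 64° → N_wall = 130.49 N.
ΣF_x = 0: f_floor = N_wall = 130.49 N.
μ_min = f_floor / N_floor = 130.49 / 535.08 = 0.2439.

μ_min ≈ 0.244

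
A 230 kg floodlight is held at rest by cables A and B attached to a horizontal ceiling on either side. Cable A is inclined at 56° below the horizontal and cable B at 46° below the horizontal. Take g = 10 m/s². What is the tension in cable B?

T_B ≈ 1310 N

Weight W = 230 × 10 = 2300 N acts straight down.
Horizontal: T_A cos 56° = T_B cos 46°  →  T_A = 1.242 T_B.
Vertical: T_A sin 56° + T_B sin 46° = 2300.
Substituting the horizontal relation into the vertical equation gives 1.749 T_B = 2300, so T_B = 1315 N.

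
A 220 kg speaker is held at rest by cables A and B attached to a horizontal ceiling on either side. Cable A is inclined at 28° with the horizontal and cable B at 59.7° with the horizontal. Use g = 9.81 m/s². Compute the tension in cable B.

Weight W = 220 × 9.81 = 2158 N acts straight down.
Horizontal: T_A cos 28° = T_B cos 59.7°  →  T_A = 0.5714 T_B.
Vertical: T_A sin 28° + T_B sin 59.7° = 2158.
Substituting the horizontal relation into the vertical equation gives 1.132 T_B = 2158, so T_B = 1907 N.

T_B ≈ 1910 N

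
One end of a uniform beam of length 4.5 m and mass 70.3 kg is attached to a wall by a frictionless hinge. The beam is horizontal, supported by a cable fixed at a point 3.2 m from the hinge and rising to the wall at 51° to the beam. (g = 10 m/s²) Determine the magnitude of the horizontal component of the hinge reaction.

H_x ≈ 400 N

Take torques about the hinge: T sin 51° · 3.2 = 70.3×10×2.25 = 1581.8 N·m.
So T = 1581.8 / (0.7771 × 3.2) = 636.04 N.
ΣF_x = 0: H_x = T cos 51° = 400.27 N.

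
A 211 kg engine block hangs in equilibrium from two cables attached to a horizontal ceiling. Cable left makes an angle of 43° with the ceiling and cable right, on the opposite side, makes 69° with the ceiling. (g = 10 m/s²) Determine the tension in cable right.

Weight W = 211 × 10 = 2110 N acts straight down.
Horizontal: T_left cos 43° = T_right cos 69°  →  T_left = 0.49 T_right.
Vertical: T_left sin 43° + T_right sin 69° = 2110.
Substituting the horizontal relation into the vertical equation gives 1.268 T_right = 2110, so T_right = 1664 N.

T_right ≈ 1660 N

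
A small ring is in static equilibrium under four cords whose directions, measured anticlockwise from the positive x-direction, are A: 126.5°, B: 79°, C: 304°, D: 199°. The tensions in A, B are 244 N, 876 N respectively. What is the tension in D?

Resolve: ΣF_x = 244 cos 126.5° + 876 cos 79° + T_C cos 304° + T_D cos 199° = 0.
        ΣF_y = 244 sin 126.5° + 876 sin 79° + T_C sin 304° + T_D sin 199° = 0.
The known terms sum to (22.01, 1056) N, so 0.5592 T_C − 0.9455 T_D = -22.01 and -0.8290 T_C − 0.3256 T_D = -1056.
Solving simultaneously: T_C = 1026 N, T_D = 630.3 N.

T_D ≈ 630 N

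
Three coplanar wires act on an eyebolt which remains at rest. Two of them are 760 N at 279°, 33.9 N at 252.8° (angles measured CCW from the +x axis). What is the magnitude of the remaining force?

F ≈ 791 N

Sum the known components: ΣF_x = 108.9 N, ΣF_y = -783 N.
For equilibrium the remaining force must supply (−ΣF_x, −ΣF_y) = (-108.9, 783) N.
Magnitude = √((-108.9)² + (783)²) = 790.6 N; direction = atan2(783, -108.9) = 97.9°.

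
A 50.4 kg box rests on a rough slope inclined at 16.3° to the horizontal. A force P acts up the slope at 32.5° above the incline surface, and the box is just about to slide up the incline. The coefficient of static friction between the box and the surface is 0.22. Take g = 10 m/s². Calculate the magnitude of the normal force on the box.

On the verge of sliding up the incline, friction equals μN and acts down the slope.
Perpendicular: N + P sin 32.5° = W cos 16.3° = 483.7 N.
Along incline: P cos 32.5° = W sin 16.3° + μN  with W sin 16.3° = 141.5 N.
Solving the pair for P and N: P = 257.8 N, N = 345.2 N (and f = μN = 75.95 N).

N ≈ 345 N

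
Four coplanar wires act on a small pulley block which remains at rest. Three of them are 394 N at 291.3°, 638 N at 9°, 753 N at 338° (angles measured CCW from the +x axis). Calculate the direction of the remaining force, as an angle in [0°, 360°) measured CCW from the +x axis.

Sum the known components: ΣF_x = 1471 N, ΣF_y = -549.4 N.
For equilibrium the remaining force must supply (−ΣF_x, −ΣF_y) = (-1471, 549.4) N.
Magnitude = √((-1471)² + (549.4)²) = 1571 N; direction = atan2(549.4, -1471) = 159.5°.

θ ≈ 160°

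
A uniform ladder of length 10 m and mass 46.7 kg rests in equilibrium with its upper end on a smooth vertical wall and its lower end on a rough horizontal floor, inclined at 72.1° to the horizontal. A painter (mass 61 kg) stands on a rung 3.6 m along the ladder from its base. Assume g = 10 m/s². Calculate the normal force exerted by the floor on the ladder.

N_floor ≈ 1080 N

ΣF_y = 0: N_floor = 46.7×10 + 61×10 = 1077 N.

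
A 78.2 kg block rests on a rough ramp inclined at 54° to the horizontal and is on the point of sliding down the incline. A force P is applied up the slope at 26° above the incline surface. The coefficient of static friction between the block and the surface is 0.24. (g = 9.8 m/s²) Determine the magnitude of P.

On the verge of sliding down the incline, friction equals μN and acts up the slope.
Perpendicular: N + P sin 26° = W cos 54° = 450.5 N.
Along incline: P cos 26° + μN = W sin 54° with W sin 54° = 620 N.
Solving the pair for P and N: P = 645 N, N = 167.7 N (and f = μN = 40.25 N).

P ≈ 645 N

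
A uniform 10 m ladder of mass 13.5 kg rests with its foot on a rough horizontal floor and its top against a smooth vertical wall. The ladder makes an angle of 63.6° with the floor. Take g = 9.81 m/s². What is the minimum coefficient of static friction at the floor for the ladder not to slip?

ΣF_y = 0: N_floor = 13.5×9.81 = 132.44 N.
Torques about the foot: N_wall · 10 sin 63.6° = 13.5×9.81×5 cos 63.6° → N_wall = 32.871 N.
ΣF_x = 0: f_floor = N_wall = 32.871 N.
μ_min = f_floor / N_floor = 32.871 / 132.44 = 0.2482.

μ_min ≈ 0.248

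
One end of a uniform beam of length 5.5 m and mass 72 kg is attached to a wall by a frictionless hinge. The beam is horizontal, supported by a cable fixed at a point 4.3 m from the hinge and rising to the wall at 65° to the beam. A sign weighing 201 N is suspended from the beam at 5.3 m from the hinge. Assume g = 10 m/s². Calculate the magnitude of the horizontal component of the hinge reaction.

H_x ≈ 330 N

Take torques about the hinge: T sin 65° · 4.3 = 72×10×2.75 + 201×5.3 = 3045.3 N·m.
So T = 3045.3 / (0.9063 × 4.3) = 781.42 N.
ΣF_x = 0: H_x = T cos 65° = 330.24 N.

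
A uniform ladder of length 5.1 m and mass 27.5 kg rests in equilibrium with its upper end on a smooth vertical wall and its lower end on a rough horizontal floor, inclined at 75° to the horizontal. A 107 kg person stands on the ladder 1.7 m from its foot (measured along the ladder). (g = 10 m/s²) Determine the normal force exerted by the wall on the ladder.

N_wall ≈ 132 N

Torques about the foot: N_wall · 5.1 sin 75° = 27.5×10×2.55 cos 75° + 107×10×1.7 cos 75° → N_wall = 132.41 N.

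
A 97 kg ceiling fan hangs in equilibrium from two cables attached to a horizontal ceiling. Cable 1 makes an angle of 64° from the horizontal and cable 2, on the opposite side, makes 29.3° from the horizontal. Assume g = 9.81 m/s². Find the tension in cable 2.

T_2 ≈ 418 N

Weight W = 97 × 9.81 = 951.6 N acts straight down.
Horizontal: T_1 cos 64° = T_2 cos 29.3°  →  T_1 = 1.989 T_2.
Vertical: T_1 sin 64° + T_2 sin 29.3° = 951.6.
Substituting the horizontal relation into the vertical equation gives 2.277 T_2 = 951.6, so T_2 = 417.8 N.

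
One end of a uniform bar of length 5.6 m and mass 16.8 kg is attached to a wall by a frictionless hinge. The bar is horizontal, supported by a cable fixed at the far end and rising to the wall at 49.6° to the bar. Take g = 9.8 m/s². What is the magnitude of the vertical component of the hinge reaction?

Take torques about the hinge: T sin 49.6° · 5.6 = 16.8×9.8×2.8 = 460.99 N·m.
So T = 460.99 / (0.7615 × 5.6) = 108.1 N.
ΣF_y = 0: H_y = (16.8×9.8) − T sin 49.6° = 164.64 − 82.32 = 82.32 N.

|H_y| ≈ 82.3 N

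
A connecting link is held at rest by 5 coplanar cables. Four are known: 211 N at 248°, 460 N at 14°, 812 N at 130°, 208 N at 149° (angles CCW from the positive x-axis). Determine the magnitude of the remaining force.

Sum the known components: ΣF_x = -332.9 N, ΣF_y = 644.8 N.
For equilibrium the remaining force must supply (−ΣF_x, −ΣF_y) = (332.9, -644.8) N.
Magnitude = √((332.9)² + (-644.8)²) = 725.7 N; direction = atan2(-644.8, 332.9) = 297.3°.

F ≈ 726 N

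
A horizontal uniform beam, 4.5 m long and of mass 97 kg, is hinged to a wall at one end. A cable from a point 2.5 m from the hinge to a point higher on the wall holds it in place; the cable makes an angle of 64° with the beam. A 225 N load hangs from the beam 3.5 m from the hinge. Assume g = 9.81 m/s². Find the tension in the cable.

Take torques about the hinge: T sin 64° · 2.5 = 97×9.81×2.25 + 225×3.5 = 2928.5 N·m.
So T = 2928.5 / (0.8988 × 2.5) = 1303.3 N.

T ≈ 1300 N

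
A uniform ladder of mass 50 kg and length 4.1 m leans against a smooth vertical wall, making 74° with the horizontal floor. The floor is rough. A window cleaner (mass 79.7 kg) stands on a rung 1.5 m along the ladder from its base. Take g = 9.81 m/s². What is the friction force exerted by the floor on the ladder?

Torques about the foot: N_wall · 4.1 sin 74° = 50×9.81×2.05 cos 74° + 79.7×9.81×1.5 cos 74° → N_wall = 152.35 N.
ΣF_x = 0: f_floor = N_wall = 152.35 N.

f ≈ 152 N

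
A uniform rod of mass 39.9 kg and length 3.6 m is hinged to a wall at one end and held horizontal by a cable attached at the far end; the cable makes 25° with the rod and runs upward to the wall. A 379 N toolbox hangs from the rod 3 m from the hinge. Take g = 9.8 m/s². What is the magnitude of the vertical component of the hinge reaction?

|H_y| ≈ 259 N

Take torques about the hinge: T sin 25° · 3.6 = 39.9×9.8×1.8 + 379×3 = 1840.8 N·m.
So T = 1840.8 / (0.4226 × 3.6) = 1209.9 N.
ΣF_y = 0: H_y = (39.9×9.8 + 379) − T sin 25° = 770.02 − 511.34 = 258.68 N.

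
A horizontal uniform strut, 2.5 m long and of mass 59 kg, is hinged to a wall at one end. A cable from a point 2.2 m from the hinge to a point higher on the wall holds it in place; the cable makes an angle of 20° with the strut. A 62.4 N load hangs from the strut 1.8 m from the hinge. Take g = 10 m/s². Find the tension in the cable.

T ≈ 1130 N

Take torques about the hinge: T sin 20° · 2.2 = 59×10×1.25 + 62.4×1.8 = 849.82 N·m.
So T = 849.82 / (0.3420 × 2.2) = 1129.4 N.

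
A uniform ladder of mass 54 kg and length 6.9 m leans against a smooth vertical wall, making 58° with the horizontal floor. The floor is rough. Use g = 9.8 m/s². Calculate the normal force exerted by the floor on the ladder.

N_floor ≈ 529 N

ΣF_y = 0: N_floor = 54×9.8 = 529.2 N.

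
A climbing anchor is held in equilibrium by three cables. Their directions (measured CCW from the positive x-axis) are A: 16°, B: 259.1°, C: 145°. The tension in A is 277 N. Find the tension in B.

Resolve: ΣF_x = 277 cos 16° + T_B cos 259.1° + T_C cos 145° = 0.
        ΣF_y = 277 sin 16° + T_B sin 259.1° + T_C sin 145° = 0.
The known terms sum to (266.3, 76.35) N, so -0.1891 T_B − 0.8192 T_C = -266.3 and -0.9820 T_B + 0.5736 T_C = -76.35.
Solving simultaneously: T_B = 235.8 N, T_C = 270.6 N.

T_B ≈ 236 N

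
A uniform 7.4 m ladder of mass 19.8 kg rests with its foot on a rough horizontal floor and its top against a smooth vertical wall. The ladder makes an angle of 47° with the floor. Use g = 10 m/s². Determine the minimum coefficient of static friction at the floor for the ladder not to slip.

μ_min ≈ 0.466

ΣF_y = 0: N_floor = 19.8×10 = 198 N.
Torques about the foot: N_wall · 7.4 sin 47° = 19.8×10×3.7 cos 47° → N_wall = 92.319 N.
ΣF_x = 0: f_floor = N_wall = 92.319 N.
μ_min = f_floor / N_floor = 92.319 / 198 = 0.4663.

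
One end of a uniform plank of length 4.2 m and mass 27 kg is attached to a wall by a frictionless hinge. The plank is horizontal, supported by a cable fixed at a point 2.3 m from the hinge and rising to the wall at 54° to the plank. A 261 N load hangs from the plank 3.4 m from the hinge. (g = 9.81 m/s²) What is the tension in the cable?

T ≈ 776 N

Take torques about the hinge: T sin 54° · 2.3 = 27×9.81×2.1 + 261×3.4 = 1443.6 N·m.
So T = 1443.6 / (0.8090 × 2.3) = 775.84 N.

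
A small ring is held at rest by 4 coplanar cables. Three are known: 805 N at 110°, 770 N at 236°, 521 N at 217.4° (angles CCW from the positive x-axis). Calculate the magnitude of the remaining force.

F ≈ 1140 N

Sum the known components: ΣF_x = -1120 N, ΣF_y = -198.3 N.
For equilibrium the remaining force must supply (−ΣF_x, −ΣF_y) = (1120, 198.3) N.
Magnitude = √((1120)² + (198.3)²) = 1137 N; direction = atan2(198.3, 1120) = 10.0°.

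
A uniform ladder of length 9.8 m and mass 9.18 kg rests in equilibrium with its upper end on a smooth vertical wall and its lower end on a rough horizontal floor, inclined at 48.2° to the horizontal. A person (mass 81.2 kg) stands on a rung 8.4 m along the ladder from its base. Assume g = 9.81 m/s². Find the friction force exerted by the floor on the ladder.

Torques about the foot: N_wall · 9.8 sin 48.2° = 9.18×9.81×4.9 cos 48.2° + 81.2×9.81×8.4 cos 48.2° → N_wall = 650.73 N.
ΣF_x = 0: f_floor = N_wall = 650.73 N.

f ≈ 651 N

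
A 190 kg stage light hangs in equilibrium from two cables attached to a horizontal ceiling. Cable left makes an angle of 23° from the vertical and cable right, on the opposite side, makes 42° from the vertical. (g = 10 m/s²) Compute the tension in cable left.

T_left ≈ 1400 N

Angles from the horizontal: cable left is 90° − 23° = 67°, cable right is 90° − 42° = 48°.
Weight W = 190 × 10 = 1900 N acts straight down.
Horizontal: T_left cos 67° = T_right cos 48°  →  T_right = 0.5839 T_left.
Vertical: T_left sin 67° + T_right sin 48° = 1900.
Substituting the horizontal relation into the vertical equation gives 1.354 T_left = 1900, so T_left = 1403 N.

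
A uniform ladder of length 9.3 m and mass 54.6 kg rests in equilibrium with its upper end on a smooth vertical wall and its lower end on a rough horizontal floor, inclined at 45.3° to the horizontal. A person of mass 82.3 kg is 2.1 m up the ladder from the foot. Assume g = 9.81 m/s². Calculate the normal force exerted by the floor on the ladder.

N_floor ≈ 1340 N

ΣF_y = 0: N_floor = 54.6×9.81 + 82.3×9.81 = 1343 N.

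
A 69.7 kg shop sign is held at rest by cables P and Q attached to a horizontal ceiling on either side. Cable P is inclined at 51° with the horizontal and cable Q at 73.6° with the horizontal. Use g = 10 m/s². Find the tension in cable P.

Weight W = 69.7 × 10 = 697 N acts straight down.
Horizontal: T_P cos 51° = T_Q cos 73.6°  →  T_Q = 2.229 T_P.
Vertical: T_P sin 51° + T_Q sin 73.6° = 697.
Substituting the horizontal relation into the vertical equation gives 2.915 T_P = 697, so T_P = 239.1 N.

T_P ≈ 239 N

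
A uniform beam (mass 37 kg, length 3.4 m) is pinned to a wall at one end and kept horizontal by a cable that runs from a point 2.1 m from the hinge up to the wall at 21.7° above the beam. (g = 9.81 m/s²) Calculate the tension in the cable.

Take torques about the hinge: T sin 21.7° · 2.1 = 37×9.81×1.7 = 617.05 N·m.
So T = 617.05 / (0.3697 × 2.1) = 794.69 N.

T ≈ 795 N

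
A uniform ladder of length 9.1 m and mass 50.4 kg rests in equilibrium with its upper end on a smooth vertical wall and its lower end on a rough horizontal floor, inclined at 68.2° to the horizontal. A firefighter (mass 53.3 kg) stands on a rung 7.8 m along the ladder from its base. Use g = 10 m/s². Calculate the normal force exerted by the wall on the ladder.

Torques about the foot: N_wall · 9.1 sin 68.2° = 50.4×10×4.55 cos 68.2° + 53.3×10×7.8 cos 68.2° → N_wall = 283.52 N.

N_wall ≈ 284 N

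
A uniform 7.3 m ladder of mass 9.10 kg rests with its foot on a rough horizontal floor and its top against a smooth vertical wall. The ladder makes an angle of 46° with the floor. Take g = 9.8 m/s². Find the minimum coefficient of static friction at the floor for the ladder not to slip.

ΣF_y = 0: N_floor = 9.10×9.8 = 89.18 N.
Torques about the foot: N_wall · 7.3 sin 46° = 9.10×9.8×3.65 cos 46° → N_wall = 43.06 N.
ΣF_x = 0: f_floor = N_wall = 43.06 N.
μ_min = f_floor / N_floor = 43.06 / 89.18 = 0.4828.

μ_min ≈ 0.483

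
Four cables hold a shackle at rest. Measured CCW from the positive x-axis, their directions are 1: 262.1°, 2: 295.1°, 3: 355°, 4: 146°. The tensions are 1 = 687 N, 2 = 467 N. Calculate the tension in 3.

T_3 ≈ 1770 N

Resolve: ΣF_x = 687 cos 262.1° + 467 cos 295.1° + T_3 cos 355° + T_4 cos 146° = 0.
        ΣF_y = 687 sin 262.1° + 467 sin 295.1° + T_3 sin 355° + T_4 sin 146° = 0.
The known terms sum to (103.7, -1103) N, so 0.9962 T_3 − 0.8290 T_4 = -103.7 and -0.0872 T_3 + 0.5592 T_4 = 1103.
Solving simultaneously: T_3 = 1767 N, T_4 = 2249 N.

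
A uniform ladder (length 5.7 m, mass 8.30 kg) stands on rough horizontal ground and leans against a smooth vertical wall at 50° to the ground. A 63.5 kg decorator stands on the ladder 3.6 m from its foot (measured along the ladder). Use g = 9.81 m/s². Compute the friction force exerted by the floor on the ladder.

Torques about the foot: N_wall · 5.7 sin 50° = 8.30×9.81×2.85 cos 50° + 63.5×9.81×3.6 cos 50° → N_wall = 364.29 N.
ΣF_x = 0: f_floor = N_wall = 364.29 N.

f ≈ 364 N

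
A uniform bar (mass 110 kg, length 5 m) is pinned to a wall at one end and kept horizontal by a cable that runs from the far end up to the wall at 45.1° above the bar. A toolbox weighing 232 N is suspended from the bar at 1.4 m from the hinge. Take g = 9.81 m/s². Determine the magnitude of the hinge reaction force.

|H| ≈ 929 N

Take torques about the hinge: T sin 45.1° · 5 = 110×9.81×2.5 + 232×1.4 = 3022.6 N·m.
So T = 3022.6 / (0.7083 × 5) = 853.42 N.
ΣF_x = 0: H_x = T cos 45.1° = 602.4 N.
ΣF_y = 0: H_y = (110×9.81 + 232) − T sin 45.1° = 1311.1 − 604.51 = 706.59 N.
|H| = √(H_x² + H_y²) = √((602.4)² + (706.59)²) = 928.53 N.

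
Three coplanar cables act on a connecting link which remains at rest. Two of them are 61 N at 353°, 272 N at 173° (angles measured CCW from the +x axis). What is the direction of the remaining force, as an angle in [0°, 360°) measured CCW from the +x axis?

θ ≈ 353°

Sum the known components: ΣF_x = -209.4 N, ΣF_y = 25.71 N.
For equilibrium the remaining force must supply (−ΣF_x, −ΣF_y) = (209.4, -25.71) N.
Magnitude = √((209.4)² + (-25.71)²) = 211 N; direction = atan2(-25.71, 209.4) = 353.0°.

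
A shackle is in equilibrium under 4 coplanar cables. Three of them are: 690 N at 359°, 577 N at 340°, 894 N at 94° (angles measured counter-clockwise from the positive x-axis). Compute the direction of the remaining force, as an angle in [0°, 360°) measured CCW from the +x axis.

Sum the known components: ΣF_x = 1170 N, ΣF_y = 682.4 N.
For equilibrium the remaining force must supply (−ΣF_x, −ΣF_y) = (-1170, -682.4) N.
Magnitude = √((-1170)² + (-682.4)²) = 1354 N; direction = atan2(-682.4, -1170) = 210.3°.

θ ≈ 210°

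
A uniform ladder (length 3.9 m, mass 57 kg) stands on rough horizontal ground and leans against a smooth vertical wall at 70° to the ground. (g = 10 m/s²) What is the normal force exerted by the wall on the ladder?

Torques about the foot: N_wall · 3.9 sin 70° = 57×10×1.95 cos 70° → N_wall = 103.73 N.

N_wall ≈ 104 N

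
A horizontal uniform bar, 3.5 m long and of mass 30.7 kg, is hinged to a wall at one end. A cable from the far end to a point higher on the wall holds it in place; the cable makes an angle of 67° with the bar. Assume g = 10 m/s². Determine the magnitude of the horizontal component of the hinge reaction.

Take torques about the hinge: T sin 67° · 3.5 = 30.7×10×1.75 = 537.25 N·m.
So T = 537.25 / (0.9205 × 3.5) = 166.76 N.
ΣF_x = 0: H_x = T cos 67° = 65.157 N.

H_x ≈ 65.2 N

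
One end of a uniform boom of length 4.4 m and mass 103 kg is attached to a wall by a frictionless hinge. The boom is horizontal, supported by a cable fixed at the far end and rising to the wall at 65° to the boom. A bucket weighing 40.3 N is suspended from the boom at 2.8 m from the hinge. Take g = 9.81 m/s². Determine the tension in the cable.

Take torques about the hinge: T sin 65° · 4.4 = 103×9.81×2.2 + 40.3×2.8 = 2335.8 N·m.
So T = 2335.8 / (0.9063 × 4.4) = 585.74 N.

T ≈ 586 N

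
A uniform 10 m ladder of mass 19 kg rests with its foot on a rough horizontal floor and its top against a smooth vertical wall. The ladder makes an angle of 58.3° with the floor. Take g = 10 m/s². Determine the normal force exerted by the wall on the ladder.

Torques about the foot: N_wall · 10 sin 58.3° = 19×10×5 cos 58.3° → N_wall = 58.673 N.

N_wall ≈ 58.7 N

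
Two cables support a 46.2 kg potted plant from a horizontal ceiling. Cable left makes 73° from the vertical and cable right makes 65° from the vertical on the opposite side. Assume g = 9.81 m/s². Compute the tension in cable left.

T_left ≈ 614 N

Angles from the horizontal: cable left is 90° − 73° = 17°, cable right is 90° − 65° = 25°.
Weight W = 46.2 × 9.81 = 453.2 N acts straight down.
Horizontal: T_left cos 17° = T_right cos 25°  →  T_right = 1.055 T_left.
Vertical: T_left sin 17° + T_right sin 25° = 453.2.
Substituting the horizontal relation into the vertical equation gives 0.7383 T_left = 453.2, so T_left = 613.9 N.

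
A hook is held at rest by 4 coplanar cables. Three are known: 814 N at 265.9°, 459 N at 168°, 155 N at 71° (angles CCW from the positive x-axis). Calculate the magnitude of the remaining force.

F ≈ 730 N

Sum the known components: ΣF_x = -456.7 N, ΣF_y = -569.9 N.
For equilibrium the remaining force must supply (−ΣF_x, −ΣF_y) = (456.7, 569.9) N.
Magnitude = √((456.7)² + (569.9)²) = 730.3 N; direction = atan2(569.9, 456.7) = 51.3°.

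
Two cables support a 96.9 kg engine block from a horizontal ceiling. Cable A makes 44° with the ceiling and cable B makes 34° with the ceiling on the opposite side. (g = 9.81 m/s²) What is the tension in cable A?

T_A ≈ 806 N

Weight W = 96.9 × 9.81 = 950.6 N acts straight down.
Horizontal: T_A cos 44° = T_B cos 34°  →  T_B = 0.8677 T_A.
Vertical: T_A sin 44° + T_B sin 34° = 950.6.
Substituting the horizontal relation into the vertical equation gives 1.18 T_A = 950.6, so T_A = 805.7 N.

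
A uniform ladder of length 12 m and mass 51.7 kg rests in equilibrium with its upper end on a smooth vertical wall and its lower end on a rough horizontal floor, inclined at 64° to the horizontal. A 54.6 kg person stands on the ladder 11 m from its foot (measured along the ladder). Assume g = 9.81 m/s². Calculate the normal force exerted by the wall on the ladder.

N_wall ≈ 363 N

Torques about the foot: N_wall · 12 sin 64° = 51.7×9.81×6 cos 64° + 54.6×9.81×11 cos 64° → N_wall = 363.16 N.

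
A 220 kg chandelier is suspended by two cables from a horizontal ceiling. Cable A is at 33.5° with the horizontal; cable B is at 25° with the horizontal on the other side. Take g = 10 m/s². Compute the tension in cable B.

Weight W = 220 × 10 = 2200 N acts straight down.
Horizontal: T_A cos 33.5° = T_B cos 25°  →  T_A = 1.087 T_B.
Vertical: T_A sin 33.5° + T_B sin 25° = 2200.
Substituting the horizontal relation into the vertical equation gives 1.022 T_B = 2200, so T_B = 2152 N.

T_B ≈ 2150 N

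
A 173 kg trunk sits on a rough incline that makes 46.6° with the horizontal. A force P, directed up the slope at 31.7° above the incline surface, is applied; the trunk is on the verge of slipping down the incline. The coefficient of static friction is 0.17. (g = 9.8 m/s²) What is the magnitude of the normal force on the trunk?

On the verge of sliding down the incline, friction equals μN and acts up the slope.
Perpendicular: N + P sin 31.7° = W cos 46.6° = 1165 N.
Along incline: P cos 31.7° + μN = W sin 46.6° with W sin 46.6° = 1232 N.
Solving the pair for P and N: P = 1358 N, N = 451.5 N (and f = μN = 76.75 N).

N ≈ 451 N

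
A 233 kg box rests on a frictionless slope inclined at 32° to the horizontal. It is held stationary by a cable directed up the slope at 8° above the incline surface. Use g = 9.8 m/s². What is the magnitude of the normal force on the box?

N ≈ 1770 N

Take axes along and perpendicular to the incline. Weight components: W sin 32° = 1210 N down-slope, W cos 32° = 1936 N into the surface.
Along incline: T cos 8° = W sin 32° → T = 1222 N.
Perpendicular: N = W cos 32° − T sin 8° = 1766 N.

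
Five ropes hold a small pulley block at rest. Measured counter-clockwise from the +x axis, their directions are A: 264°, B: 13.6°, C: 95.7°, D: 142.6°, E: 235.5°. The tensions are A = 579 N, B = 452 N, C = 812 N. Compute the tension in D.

Resolve: ΣF_x = 579 cos 264° + 452 cos 13.6° + 812 cos 95.7° + T_D cos 142.6° + T_E cos 235.5° = 0.
        ΣF_y = 579 sin 264° + 452 sin 13.6° + 812 sin 95.7° + T_D sin 142.6° + T_E sin 235.5° = 0.
The known terms sum to (298.2, 338.4) N, so -0.7944 T_D − 0.5664 T_E = -298.2 and 0.6074 T_D − 0.8241 T_E = -338.4.
Solving simultaneously: T_D = 54.09 N, T_E = 450.5 N.

T_D ≈ 54.1 N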